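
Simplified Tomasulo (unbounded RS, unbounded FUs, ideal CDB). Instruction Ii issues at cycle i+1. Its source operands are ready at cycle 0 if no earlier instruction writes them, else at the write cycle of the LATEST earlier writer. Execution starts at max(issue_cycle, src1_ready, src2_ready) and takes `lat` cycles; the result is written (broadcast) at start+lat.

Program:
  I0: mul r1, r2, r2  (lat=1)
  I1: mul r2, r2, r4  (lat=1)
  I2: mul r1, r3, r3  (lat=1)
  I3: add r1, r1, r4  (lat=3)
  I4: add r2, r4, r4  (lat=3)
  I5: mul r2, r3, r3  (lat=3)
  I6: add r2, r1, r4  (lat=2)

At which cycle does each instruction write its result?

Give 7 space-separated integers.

I0 mul r1: issue@1 deps=(None,None) exec_start@1 write@2
I1 mul r2: issue@2 deps=(None,None) exec_start@2 write@3
I2 mul r1: issue@3 deps=(None,None) exec_start@3 write@4
I3 add r1: issue@4 deps=(2,None) exec_start@4 write@7
I4 add r2: issue@5 deps=(None,None) exec_start@5 write@8
I5 mul r2: issue@6 deps=(None,None) exec_start@6 write@9
I6 add r2: issue@7 deps=(3,None) exec_start@7 write@9

Answer: 2 3 4 7 8 9 9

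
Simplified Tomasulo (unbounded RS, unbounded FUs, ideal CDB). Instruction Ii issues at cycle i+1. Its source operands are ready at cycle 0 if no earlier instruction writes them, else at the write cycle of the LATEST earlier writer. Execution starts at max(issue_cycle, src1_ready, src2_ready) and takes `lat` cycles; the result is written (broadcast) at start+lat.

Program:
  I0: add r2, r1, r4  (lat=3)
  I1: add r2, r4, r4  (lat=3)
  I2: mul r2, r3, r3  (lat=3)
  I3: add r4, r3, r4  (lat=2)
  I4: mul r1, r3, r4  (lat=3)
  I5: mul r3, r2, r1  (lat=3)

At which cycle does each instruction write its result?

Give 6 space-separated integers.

I0 add r2: issue@1 deps=(None,None) exec_start@1 write@4
I1 add r2: issue@2 deps=(None,None) exec_start@2 write@5
I2 mul r2: issue@3 deps=(None,None) exec_start@3 write@6
I3 add r4: issue@4 deps=(None,None) exec_start@4 write@6
I4 mul r1: issue@5 deps=(None,3) exec_start@6 write@9
I5 mul r3: issue@6 deps=(2,4) exec_start@9 write@12

Answer: 4 5 6 6 9 12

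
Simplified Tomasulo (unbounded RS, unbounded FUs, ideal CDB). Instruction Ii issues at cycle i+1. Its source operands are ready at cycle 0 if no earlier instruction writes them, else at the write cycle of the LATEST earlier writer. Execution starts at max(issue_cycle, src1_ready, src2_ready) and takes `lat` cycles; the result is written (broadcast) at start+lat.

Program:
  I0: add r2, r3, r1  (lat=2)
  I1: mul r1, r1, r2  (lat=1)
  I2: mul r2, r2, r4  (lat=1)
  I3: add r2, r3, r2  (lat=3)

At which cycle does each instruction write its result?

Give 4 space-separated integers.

Answer: 3 4 4 7

Derivation:
I0 add r2: issue@1 deps=(None,None) exec_start@1 write@3
I1 mul r1: issue@2 deps=(None,0) exec_start@3 write@4
I2 mul r2: issue@3 deps=(0,None) exec_start@3 write@4
I3 add r2: issue@4 deps=(None,2) exec_start@4 write@7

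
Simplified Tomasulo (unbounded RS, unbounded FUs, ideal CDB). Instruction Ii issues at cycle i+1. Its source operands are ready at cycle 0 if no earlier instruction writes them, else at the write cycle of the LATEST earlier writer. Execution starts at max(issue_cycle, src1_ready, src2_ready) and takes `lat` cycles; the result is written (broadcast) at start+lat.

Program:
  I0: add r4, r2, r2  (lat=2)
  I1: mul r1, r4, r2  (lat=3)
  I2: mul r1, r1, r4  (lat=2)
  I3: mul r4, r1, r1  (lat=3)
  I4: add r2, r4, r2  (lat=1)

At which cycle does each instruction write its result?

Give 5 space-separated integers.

Answer: 3 6 8 11 12

Derivation:
I0 add r4: issue@1 deps=(None,None) exec_start@1 write@3
I1 mul r1: issue@2 deps=(0,None) exec_start@3 write@6
I2 mul r1: issue@3 deps=(1,0) exec_start@6 write@8
I3 mul r4: issue@4 deps=(2,2) exec_start@8 write@11
I4 add r2: issue@5 deps=(3,None) exec_start@11 write@12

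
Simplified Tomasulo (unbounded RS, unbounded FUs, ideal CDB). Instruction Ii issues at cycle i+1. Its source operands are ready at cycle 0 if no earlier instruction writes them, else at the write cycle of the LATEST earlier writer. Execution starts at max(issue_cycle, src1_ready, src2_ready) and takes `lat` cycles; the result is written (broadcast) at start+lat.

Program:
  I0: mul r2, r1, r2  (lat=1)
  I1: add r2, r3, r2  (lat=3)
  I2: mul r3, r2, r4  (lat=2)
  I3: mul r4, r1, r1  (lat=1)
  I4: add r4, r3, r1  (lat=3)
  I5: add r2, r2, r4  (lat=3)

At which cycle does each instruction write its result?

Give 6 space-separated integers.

I0 mul r2: issue@1 deps=(None,None) exec_start@1 write@2
I1 add r2: issue@2 deps=(None,0) exec_start@2 write@5
I2 mul r3: issue@3 deps=(1,None) exec_start@5 write@7
I3 mul r4: issue@4 deps=(None,None) exec_start@4 write@5
I4 add r4: issue@5 deps=(2,None) exec_start@7 write@10
I5 add r2: issue@6 deps=(1,4) exec_start@10 write@13

Answer: 2 5 7 5 10 13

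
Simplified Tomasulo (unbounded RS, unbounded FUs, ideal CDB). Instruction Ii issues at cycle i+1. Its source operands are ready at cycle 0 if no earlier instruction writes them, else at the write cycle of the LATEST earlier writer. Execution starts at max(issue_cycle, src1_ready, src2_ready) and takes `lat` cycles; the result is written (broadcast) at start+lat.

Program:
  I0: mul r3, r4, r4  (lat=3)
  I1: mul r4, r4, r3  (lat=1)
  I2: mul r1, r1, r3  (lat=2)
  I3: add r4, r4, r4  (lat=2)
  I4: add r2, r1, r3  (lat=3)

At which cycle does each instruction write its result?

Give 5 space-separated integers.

I0 mul r3: issue@1 deps=(None,None) exec_start@1 write@4
I1 mul r4: issue@2 deps=(None,0) exec_start@4 write@5
I2 mul r1: issue@3 deps=(None,0) exec_start@4 write@6
I3 add r4: issue@4 deps=(1,1) exec_start@5 write@7
I4 add r2: issue@5 deps=(2,0) exec_start@6 write@9

Answer: 4 5 6 7 9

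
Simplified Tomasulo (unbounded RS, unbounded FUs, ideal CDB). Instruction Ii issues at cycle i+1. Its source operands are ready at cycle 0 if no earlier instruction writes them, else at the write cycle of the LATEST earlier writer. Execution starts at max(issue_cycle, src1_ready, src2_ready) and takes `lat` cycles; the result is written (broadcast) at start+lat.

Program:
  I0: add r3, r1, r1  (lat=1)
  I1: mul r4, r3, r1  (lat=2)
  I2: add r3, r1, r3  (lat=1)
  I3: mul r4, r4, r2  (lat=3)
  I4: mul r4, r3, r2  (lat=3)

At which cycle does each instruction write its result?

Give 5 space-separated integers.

Answer: 2 4 4 7 8

Derivation:
I0 add r3: issue@1 deps=(None,None) exec_start@1 write@2
I1 mul r4: issue@2 deps=(0,None) exec_start@2 write@4
I2 add r3: issue@3 deps=(None,0) exec_start@3 write@4
I3 mul r4: issue@4 deps=(1,None) exec_start@4 write@7
I4 mul r4: issue@5 deps=(2,None) exec_start@5 write@8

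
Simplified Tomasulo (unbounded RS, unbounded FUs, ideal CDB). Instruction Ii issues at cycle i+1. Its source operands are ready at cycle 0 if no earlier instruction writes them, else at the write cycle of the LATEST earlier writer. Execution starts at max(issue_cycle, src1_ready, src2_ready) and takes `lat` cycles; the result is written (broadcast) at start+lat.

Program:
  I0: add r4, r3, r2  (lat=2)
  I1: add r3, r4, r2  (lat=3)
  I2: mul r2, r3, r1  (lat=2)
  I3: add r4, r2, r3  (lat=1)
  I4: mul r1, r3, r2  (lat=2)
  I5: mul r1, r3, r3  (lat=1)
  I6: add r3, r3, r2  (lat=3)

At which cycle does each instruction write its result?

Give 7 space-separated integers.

I0 add r4: issue@1 deps=(None,None) exec_start@1 write@3
I1 add r3: issue@2 deps=(0,None) exec_start@3 write@6
I2 mul r2: issue@3 deps=(1,None) exec_start@6 write@8
I3 add r4: issue@4 deps=(2,1) exec_start@8 write@9
I4 mul r1: issue@5 deps=(1,2) exec_start@8 write@10
I5 mul r1: issue@6 deps=(1,1) exec_start@6 write@7
I6 add r3: issue@7 deps=(1,2) exec_start@8 write@11

Answer: 3 6 8 9 10 7 11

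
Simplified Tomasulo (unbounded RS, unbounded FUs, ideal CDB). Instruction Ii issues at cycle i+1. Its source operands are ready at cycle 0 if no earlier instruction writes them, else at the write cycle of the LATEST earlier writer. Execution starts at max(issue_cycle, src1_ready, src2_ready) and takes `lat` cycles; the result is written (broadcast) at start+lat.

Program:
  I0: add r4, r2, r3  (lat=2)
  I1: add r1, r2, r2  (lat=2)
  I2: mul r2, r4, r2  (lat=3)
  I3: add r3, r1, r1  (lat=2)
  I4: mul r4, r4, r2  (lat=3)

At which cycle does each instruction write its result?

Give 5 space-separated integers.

I0 add r4: issue@1 deps=(None,None) exec_start@1 write@3
I1 add r1: issue@2 deps=(None,None) exec_start@2 write@4
I2 mul r2: issue@3 deps=(0,None) exec_start@3 write@6
I3 add r3: issue@4 deps=(1,1) exec_start@4 write@6
I4 mul r4: issue@5 deps=(0,2) exec_start@6 write@9

Answer: 3 4 6 6 9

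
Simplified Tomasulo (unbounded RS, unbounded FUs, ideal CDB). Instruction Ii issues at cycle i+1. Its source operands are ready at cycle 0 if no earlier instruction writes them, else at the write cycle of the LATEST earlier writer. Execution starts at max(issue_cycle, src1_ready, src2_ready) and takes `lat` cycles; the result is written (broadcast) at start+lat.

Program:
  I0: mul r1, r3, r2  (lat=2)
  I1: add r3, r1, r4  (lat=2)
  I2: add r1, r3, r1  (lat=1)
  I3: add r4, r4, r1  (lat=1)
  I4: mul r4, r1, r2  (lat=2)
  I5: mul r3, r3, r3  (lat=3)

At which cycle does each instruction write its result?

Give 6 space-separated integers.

Answer: 3 5 6 7 8 9

Derivation:
I0 mul r1: issue@1 deps=(None,None) exec_start@1 write@3
I1 add r3: issue@2 deps=(0,None) exec_start@3 write@5
I2 add r1: issue@3 deps=(1,0) exec_start@5 write@6
I3 add r4: issue@4 deps=(None,2) exec_start@6 write@7
I4 mul r4: issue@5 deps=(2,None) exec_start@6 write@8
I5 mul r3: issue@6 deps=(1,1) exec_start@6 write@9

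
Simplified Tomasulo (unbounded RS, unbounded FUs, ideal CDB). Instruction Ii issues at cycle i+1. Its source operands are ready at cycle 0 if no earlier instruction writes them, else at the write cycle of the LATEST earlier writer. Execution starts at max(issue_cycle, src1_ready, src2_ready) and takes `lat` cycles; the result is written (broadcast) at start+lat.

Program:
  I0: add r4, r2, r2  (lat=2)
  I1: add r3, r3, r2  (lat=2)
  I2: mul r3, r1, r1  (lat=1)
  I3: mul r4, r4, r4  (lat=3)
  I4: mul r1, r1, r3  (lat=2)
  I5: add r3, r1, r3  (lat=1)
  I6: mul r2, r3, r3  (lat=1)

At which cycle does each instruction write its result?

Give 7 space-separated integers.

I0 add r4: issue@1 deps=(None,None) exec_start@1 write@3
I1 add r3: issue@2 deps=(None,None) exec_start@2 write@4
I2 mul r3: issue@3 deps=(None,None) exec_start@3 write@4
I3 mul r4: issue@4 deps=(0,0) exec_start@4 write@7
I4 mul r1: issue@5 deps=(None,2) exec_start@5 write@7
I5 add r3: issue@6 deps=(4,2) exec_start@7 write@8
I6 mul r2: issue@7 deps=(5,5) exec_start@8 write@9

Answer: 3 4 4 7 7 8 9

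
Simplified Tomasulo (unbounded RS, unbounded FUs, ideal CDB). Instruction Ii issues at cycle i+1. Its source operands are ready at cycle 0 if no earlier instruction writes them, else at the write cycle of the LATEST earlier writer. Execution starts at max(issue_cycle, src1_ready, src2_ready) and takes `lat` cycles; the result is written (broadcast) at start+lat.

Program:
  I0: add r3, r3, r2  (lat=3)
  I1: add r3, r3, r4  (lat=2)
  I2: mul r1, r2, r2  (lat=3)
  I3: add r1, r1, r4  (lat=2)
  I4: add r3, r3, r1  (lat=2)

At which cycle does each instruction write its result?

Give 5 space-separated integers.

I0 add r3: issue@1 deps=(None,None) exec_start@1 write@4
I1 add r3: issue@2 deps=(0,None) exec_start@4 write@6
I2 mul r1: issue@3 deps=(None,None) exec_start@3 write@6
I3 add r1: issue@4 deps=(2,None) exec_start@6 write@8
I4 add r3: issue@5 deps=(1,3) exec_start@8 write@10

Answer: 4 6 6 8 10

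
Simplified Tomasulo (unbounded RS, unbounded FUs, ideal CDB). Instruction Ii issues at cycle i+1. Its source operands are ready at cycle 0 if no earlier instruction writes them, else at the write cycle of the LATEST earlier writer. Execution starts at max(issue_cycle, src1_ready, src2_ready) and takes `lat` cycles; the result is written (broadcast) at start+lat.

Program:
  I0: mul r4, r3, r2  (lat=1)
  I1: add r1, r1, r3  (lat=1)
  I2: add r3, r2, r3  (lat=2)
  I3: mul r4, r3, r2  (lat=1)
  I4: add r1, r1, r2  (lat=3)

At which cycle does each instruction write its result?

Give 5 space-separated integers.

I0 mul r4: issue@1 deps=(None,None) exec_start@1 write@2
I1 add r1: issue@2 deps=(None,None) exec_start@2 write@3
I2 add r3: issue@3 deps=(None,None) exec_start@3 write@5
I3 mul r4: issue@4 deps=(2,None) exec_start@5 write@6
I4 add r1: issue@5 deps=(1,None) exec_start@5 write@8

Answer: 2 3 5 6 8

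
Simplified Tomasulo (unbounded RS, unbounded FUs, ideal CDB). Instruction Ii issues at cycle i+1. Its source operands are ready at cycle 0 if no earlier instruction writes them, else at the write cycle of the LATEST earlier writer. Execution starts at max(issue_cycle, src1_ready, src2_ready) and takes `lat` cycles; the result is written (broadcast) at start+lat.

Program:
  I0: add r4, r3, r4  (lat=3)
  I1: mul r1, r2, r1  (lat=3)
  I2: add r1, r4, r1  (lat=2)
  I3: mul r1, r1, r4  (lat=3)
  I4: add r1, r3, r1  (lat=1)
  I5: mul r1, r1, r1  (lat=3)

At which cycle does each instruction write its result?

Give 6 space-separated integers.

Answer: 4 5 7 10 11 14

Derivation:
I0 add r4: issue@1 deps=(None,None) exec_start@1 write@4
I1 mul r1: issue@2 deps=(None,None) exec_start@2 write@5
I2 add r1: issue@3 deps=(0,1) exec_start@5 write@7
I3 mul r1: issue@4 deps=(2,0) exec_start@7 write@10
I4 add r1: issue@5 deps=(None,3) exec_start@10 write@11
I5 mul r1: issue@6 deps=(4,4) exec_start@11 write@14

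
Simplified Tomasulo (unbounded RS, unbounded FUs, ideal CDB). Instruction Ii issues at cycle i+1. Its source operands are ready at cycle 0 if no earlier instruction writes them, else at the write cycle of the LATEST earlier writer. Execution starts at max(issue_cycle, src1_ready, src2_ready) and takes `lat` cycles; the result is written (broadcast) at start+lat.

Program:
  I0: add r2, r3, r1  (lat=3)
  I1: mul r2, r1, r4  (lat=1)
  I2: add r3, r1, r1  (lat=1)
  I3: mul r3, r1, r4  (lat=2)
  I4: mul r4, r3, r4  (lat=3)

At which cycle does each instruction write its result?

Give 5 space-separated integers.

Answer: 4 3 4 6 9

Derivation:
I0 add r2: issue@1 deps=(None,None) exec_start@1 write@4
I1 mul r2: issue@2 deps=(None,None) exec_start@2 write@3
I2 add r3: issue@3 deps=(None,None) exec_start@3 write@4
I3 mul r3: issue@4 deps=(None,None) exec_start@4 write@6
I4 mul r4: issue@5 deps=(3,None) exec_start@6 write@9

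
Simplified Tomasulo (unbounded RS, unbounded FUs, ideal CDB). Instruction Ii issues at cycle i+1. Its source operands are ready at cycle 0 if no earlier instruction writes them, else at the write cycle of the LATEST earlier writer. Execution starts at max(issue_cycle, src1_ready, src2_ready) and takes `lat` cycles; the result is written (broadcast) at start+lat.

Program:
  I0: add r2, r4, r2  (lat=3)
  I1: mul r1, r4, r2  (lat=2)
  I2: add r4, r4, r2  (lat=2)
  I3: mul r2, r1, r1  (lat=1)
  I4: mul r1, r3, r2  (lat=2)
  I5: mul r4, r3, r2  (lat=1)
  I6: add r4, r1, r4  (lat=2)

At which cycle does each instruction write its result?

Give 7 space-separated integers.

I0 add r2: issue@1 deps=(None,None) exec_start@1 write@4
I1 mul r1: issue@2 deps=(None,0) exec_start@4 write@6
I2 add r4: issue@3 deps=(None,0) exec_start@4 write@6
I3 mul r2: issue@4 deps=(1,1) exec_start@6 write@7
I4 mul r1: issue@5 deps=(None,3) exec_start@7 write@9
I5 mul r4: issue@6 deps=(None,3) exec_start@7 write@8
I6 add r4: issue@7 deps=(4,5) exec_start@9 write@11

Answer: 4 6 6 7 9 8 11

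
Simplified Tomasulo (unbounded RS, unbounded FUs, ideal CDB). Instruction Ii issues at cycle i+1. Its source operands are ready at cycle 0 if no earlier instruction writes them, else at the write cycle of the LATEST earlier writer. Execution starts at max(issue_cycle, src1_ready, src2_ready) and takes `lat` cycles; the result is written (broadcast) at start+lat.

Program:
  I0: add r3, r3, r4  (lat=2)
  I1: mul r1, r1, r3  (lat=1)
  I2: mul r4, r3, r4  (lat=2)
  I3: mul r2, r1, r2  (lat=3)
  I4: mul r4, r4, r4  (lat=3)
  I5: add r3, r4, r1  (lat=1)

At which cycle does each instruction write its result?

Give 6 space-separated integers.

Answer: 3 4 5 7 8 9

Derivation:
I0 add r3: issue@1 deps=(None,None) exec_start@1 write@3
I1 mul r1: issue@2 deps=(None,0) exec_start@3 write@4
I2 mul r4: issue@3 deps=(0,None) exec_start@3 write@5
I3 mul r2: issue@4 deps=(1,None) exec_start@4 write@7
I4 mul r4: issue@5 deps=(2,2) exec_start@5 write@8
I5 add r3: issue@6 deps=(4,1) exec_start@8 write@9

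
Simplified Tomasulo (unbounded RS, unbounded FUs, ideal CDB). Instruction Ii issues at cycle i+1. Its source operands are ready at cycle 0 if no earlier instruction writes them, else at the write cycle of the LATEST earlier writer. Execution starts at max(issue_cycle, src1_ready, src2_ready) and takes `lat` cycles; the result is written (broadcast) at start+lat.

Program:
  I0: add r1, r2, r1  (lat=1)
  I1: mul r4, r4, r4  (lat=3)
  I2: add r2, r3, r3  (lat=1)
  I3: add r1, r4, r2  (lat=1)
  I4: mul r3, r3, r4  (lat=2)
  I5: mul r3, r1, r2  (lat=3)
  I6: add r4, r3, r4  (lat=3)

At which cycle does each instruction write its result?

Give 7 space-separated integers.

I0 add r1: issue@1 deps=(None,None) exec_start@1 write@2
I1 mul r4: issue@2 deps=(None,None) exec_start@2 write@5
I2 add r2: issue@3 deps=(None,None) exec_start@3 write@4
I3 add r1: issue@4 deps=(1,2) exec_start@5 write@6
I4 mul r3: issue@5 deps=(None,1) exec_start@5 write@7
I5 mul r3: issue@6 deps=(3,2) exec_start@6 write@9
I6 add r4: issue@7 deps=(5,1) exec_start@9 write@12

Answer: 2 5 4 6 7 9 12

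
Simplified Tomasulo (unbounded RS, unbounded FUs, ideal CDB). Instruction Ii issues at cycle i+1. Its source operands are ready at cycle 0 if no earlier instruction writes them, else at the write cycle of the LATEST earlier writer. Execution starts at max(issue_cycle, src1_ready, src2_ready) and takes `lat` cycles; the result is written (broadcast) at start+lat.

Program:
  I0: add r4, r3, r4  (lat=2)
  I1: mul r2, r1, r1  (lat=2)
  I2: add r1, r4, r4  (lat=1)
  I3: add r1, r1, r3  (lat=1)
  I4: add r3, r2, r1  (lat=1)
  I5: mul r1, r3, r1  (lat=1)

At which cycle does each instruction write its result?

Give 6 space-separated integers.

Answer: 3 4 4 5 6 7

Derivation:
I0 add r4: issue@1 deps=(None,None) exec_start@1 write@3
I1 mul r2: issue@2 deps=(None,None) exec_start@2 write@4
I2 add r1: issue@3 deps=(0,0) exec_start@3 write@4
I3 add r1: issue@4 deps=(2,None) exec_start@4 write@5
I4 add r3: issue@5 deps=(1,3) exec_start@5 write@6
I5 mul r1: issue@6 deps=(4,3) exec_start@6 write@7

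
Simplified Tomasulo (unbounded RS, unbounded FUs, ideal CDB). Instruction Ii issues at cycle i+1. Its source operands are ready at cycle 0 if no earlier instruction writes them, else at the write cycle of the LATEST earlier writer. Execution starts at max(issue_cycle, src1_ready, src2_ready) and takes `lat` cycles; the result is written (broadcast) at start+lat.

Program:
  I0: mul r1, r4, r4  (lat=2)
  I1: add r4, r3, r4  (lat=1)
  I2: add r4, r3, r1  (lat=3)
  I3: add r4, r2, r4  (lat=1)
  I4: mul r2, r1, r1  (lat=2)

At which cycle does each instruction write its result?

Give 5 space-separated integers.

Answer: 3 3 6 7 7

Derivation:
I0 mul r1: issue@1 deps=(None,None) exec_start@1 write@3
I1 add r4: issue@2 deps=(None,None) exec_start@2 write@3
I2 add r4: issue@3 deps=(None,0) exec_start@3 write@6
I3 add r4: issue@4 deps=(None,2) exec_start@6 write@7
I4 mul r2: issue@5 deps=(0,0) exec_start@5 write@7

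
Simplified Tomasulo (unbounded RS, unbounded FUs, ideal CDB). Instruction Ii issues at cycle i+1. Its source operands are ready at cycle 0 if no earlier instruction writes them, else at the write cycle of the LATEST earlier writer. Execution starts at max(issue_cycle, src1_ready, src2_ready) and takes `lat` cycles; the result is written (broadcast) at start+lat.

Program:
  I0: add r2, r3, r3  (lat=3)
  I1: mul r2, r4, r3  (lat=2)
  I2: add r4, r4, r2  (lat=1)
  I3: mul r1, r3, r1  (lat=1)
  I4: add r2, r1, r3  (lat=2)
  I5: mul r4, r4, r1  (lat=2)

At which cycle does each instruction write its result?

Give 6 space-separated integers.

I0 add r2: issue@1 deps=(None,None) exec_start@1 write@4
I1 mul r2: issue@2 deps=(None,None) exec_start@2 write@4
I2 add r4: issue@3 deps=(None,1) exec_start@4 write@5
I3 mul r1: issue@4 deps=(None,None) exec_start@4 write@5
I4 add r2: issue@5 deps=(3,None) exec_start@5 write@7
I5 mul r4: issue@6 deps=(2,3) exec_start@6 write@8

Answer: 4 4 5 5 7 8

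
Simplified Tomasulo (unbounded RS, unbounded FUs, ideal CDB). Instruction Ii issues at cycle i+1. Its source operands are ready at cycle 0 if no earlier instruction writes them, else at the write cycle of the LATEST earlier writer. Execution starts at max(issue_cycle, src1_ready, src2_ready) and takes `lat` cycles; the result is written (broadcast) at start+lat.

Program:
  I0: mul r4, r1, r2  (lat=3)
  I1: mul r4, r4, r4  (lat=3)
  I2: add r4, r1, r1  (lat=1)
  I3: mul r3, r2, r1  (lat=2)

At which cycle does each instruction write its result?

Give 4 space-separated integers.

Answer: 4 7 4 6

Derivation:
I0 mul r4: issue@1 deps=(None,None) exec_start@1 write@4
I1 mul r4: issue@2 deps=(0,0) exec_start@4 write@7
I2 add r4: issue@3 deps=(None,None) exec_start@3 write@4
I3 mul r3: issue@4 deps=(None,None) exec_start@4 write@6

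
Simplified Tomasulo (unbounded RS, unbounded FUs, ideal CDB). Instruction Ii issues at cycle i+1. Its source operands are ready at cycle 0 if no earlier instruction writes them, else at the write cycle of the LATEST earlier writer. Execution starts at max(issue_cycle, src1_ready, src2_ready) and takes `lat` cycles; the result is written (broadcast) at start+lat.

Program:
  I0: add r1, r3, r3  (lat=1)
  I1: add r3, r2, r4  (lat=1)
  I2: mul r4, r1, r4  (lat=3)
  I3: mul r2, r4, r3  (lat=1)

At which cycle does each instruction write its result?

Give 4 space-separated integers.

I0 add r1: issue@1 deps=(None,None) exec_start@1 write@2
I1 add r3: issue@2 deps=(None,None) exec_start@2 write@3
I2 mul r4: issue@3 deps=(0,None) exec_start@3 write@6
I3 mul r2: issue@4 deps=(2,1) exec_start@6 write@7

Answer: 2 3 6 7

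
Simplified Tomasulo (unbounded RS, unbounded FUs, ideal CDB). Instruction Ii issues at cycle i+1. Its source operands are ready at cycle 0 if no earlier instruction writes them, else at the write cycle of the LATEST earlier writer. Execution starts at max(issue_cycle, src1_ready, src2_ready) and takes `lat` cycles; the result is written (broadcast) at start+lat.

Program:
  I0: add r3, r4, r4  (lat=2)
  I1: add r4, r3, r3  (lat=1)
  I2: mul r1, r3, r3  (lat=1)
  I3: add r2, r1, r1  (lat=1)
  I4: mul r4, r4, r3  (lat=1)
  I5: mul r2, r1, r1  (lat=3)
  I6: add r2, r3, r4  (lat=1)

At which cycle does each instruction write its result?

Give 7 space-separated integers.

I0 add r3: issue@1 deps=(None,None) exec_start@1 write@3
I1 add r4: issue@2 deps=(0,0) exec_start@3 write@4
I2 mul r1: issue@3 deps=(0,0) exec_start@3 write@4
I3 add r2: issue@4 deps=(2,2) exec_start@4 write@5
I4 mul r4: issue@5 deps=(1,0) exec_start@5 write@6
I5 mul r2: issue@6 deps=(2,2) exec_start@6 write@9
I6 add r2: issue@7 deps=(0,4) exec_start@7 write@8

Answer: 3 4 4 5 6 9 8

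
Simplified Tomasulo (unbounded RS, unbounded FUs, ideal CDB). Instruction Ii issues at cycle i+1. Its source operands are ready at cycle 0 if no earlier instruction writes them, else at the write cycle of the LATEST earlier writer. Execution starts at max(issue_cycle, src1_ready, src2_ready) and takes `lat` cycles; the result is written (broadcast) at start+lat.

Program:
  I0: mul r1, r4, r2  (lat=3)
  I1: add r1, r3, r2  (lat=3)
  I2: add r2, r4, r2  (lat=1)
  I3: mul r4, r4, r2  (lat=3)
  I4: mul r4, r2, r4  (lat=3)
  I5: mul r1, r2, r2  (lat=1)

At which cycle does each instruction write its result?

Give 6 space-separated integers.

I0 mul r1: issue@1 deps=(None,None) exec_start@1 write@4
I1 add r1: issue@2 deps=(None,None) exec_start@2 write@5
I2 add r2: issue@3 deps=(None,None) exec_start@3 write@4
I3 mul r4: issue@4 deps=(None,2) exec_start@4 write@7
I4 mul r4: issue@5 deps=(2,3) exec_start@7 write@10
I5 mul r1: issue@6 deps=(2,2) exec_start@6 write@7

Answer: 4 5 4 7 10 7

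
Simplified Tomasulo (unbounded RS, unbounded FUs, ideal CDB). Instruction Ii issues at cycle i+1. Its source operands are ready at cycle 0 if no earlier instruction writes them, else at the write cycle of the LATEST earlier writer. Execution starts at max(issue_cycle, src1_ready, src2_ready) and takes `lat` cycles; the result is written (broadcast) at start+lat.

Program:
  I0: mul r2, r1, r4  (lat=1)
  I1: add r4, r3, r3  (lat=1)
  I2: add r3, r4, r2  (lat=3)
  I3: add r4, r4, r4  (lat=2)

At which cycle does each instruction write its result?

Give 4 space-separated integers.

Answer: 2 3 6 6

Derivation:
I0 mul r2: issue@1 deps=(None,None) exec_start@1 write@2
I1 add r4: issue@2 deps=(None,None) exec_start@2 write@3
I2 add r3: issue@3 deps=(1,0) exec_start@3 write@6
I3 add r4: issue@4 deps=(1,1) exec_start@4 write@6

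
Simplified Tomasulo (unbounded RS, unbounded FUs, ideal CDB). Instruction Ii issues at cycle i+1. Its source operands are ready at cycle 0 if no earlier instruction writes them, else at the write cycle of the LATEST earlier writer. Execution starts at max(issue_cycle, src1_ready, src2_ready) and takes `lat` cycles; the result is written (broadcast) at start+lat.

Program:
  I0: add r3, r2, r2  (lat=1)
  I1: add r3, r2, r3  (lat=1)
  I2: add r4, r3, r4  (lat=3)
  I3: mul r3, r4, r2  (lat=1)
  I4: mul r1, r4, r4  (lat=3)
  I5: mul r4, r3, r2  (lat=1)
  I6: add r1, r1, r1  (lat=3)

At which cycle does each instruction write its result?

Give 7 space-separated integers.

Answer: 2 3 6 7 9 8 12

Derivation:
I0 add r3: issue@1 deps=(None,None) exec_start@1 write@2
I1 add r3: issue@2 deps=(None,0) exec_start@2 write@3
I2 add r4: issue@3 deps=(1,None) exec_start@3 write@6
I3 mul r3: issue@4 deps=(2,None) exec_start@6 write@7
I4 mul r1: issue@5 deps=(2,2) exec_start@6 write@9
I5 mul r4: issue@6 deps=(3,None) exec_start@7 write@8
I6 add r1: issue@7 deps=(4,4) exec_start@9 write@12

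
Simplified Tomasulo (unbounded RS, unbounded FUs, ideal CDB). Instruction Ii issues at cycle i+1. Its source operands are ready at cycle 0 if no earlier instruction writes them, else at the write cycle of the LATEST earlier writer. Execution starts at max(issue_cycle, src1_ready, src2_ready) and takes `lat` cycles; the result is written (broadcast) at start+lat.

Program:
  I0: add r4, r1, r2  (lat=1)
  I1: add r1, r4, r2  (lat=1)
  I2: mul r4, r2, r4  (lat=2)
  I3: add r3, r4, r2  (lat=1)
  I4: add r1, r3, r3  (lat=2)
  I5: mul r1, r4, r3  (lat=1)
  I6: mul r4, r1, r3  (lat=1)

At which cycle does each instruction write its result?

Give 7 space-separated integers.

I0 add r4: issue@1 deps=(None,None) exec_start@1 write@2
I1 add r1: issue@2 deps=(0,None) exec_start@2 write@3
I2 mul r4: issue@3 deps=(None,0) exec_start@3 write@5
I3 add r3: issue@4 deps=(2,None) exec_start@5 write@6
I4 add r1: issue@5 deps=(3,3) exec_start@6 write@8
I5 mul r1: issue@6 deps=(2,3) exec_start@6 write@7
I6 mul r4: issue@7 deps=(5,3) exec_start@7 write@8

Answer: 2 3 5 6 8 7 8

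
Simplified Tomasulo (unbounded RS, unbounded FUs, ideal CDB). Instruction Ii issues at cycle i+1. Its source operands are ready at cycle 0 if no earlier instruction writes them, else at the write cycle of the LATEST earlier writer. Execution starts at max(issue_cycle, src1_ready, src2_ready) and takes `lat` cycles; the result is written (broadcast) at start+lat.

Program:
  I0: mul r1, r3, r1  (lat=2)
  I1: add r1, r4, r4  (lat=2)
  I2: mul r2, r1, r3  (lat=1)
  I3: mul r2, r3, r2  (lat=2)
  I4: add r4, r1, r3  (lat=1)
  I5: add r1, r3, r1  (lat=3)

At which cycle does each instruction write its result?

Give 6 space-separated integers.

Answer: 3 4 5 7 6 9

Derivation:
I0 mul r1: issue@1 deps=(None,None) exec_start@1 write@3
I1 add r1: issue@2 deps=(None,None) exec_start@2 write@4
I2 mul r2: issue@3 deps=(1,None) exec_start@4 write@5
I3 mul r2: issue@4 deps=(None,2) exec_start@5 write@7
I4 add r4: issue@5 deps=(1,None) exec_start@5 write@6
I5 add r1: issue@6 deps=(None,1) exec_start@6 write@9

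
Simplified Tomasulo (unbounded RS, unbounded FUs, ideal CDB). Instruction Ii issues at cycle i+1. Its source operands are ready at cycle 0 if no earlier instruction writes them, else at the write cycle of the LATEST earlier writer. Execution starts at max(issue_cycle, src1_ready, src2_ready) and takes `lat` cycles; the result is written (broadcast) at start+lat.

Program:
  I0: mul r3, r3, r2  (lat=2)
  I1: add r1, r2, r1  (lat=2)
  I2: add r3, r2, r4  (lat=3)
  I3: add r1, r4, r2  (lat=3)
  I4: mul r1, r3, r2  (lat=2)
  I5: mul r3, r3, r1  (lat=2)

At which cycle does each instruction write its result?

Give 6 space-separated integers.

Answer: 3 4 6 7 8 10

Derivation:
I0 mul r3: issue@1 deps=(None,None) exec_start@1 write@3
I1 add r1: issue@2 deps=(None,None) exec_start@2 write@4
I2 add r3: issue@3 deps=(None,None) exec_start@3 write@6
I3 add r1: issue@4 deps=(None,None) exec_start@4 write@7
I4 mul r1: issue@5 deps=(2,None) exec_start@6 write@8
I5 mul r3: issue@6 deps=(2,4) exec_start@8 write@10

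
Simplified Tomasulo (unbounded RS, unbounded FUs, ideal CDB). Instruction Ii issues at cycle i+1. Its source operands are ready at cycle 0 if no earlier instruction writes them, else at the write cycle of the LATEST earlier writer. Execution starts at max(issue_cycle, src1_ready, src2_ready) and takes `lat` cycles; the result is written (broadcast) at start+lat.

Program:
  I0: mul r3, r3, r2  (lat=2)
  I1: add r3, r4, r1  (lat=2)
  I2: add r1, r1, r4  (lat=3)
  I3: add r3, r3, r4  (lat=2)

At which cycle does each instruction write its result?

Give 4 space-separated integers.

I0 mul r3: issue@1 deps=(None,None) exec_start@1 write@3
I1 add r3: issue@2 deps=(None,None) exec_start@2 write@4
I2 add r1: issue@3 deps=(None,None) exec_start@3 write@6
I3 add r3: issue@4 deps=(1,None) exec_start@4 write@6

Answer: 3 4 6 6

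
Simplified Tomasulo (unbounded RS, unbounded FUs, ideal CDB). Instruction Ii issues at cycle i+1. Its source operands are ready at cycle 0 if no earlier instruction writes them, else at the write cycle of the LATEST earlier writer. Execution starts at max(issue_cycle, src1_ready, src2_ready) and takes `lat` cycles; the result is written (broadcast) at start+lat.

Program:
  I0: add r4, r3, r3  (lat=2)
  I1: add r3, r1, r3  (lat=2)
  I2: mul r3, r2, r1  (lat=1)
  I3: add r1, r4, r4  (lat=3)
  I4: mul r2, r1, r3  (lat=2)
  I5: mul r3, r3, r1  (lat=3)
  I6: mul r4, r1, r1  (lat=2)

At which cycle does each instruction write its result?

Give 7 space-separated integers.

I0 add r4: issue@1 deps=(None,None) exec_start@1 write@3
I1 add r3: issue@2 deps=(None,None) exec_start@2 write@4
I2 mul r3: issue@3 deps=(None,None) exec_start@3 write@4
I3 add r1: issue@4 deps=(0,0) exec_start@4 write@7
I4 mul r2: issue@5 deps=(3,2) exec_start@7 write@9
I5 mul r3: issue@6 deps=(2,3) exec_start@7 write@10
I6 mul r4: issue@7 deps=(3,3) exec_start@7 write@9

Answer: 3 4 4 7 9 10 9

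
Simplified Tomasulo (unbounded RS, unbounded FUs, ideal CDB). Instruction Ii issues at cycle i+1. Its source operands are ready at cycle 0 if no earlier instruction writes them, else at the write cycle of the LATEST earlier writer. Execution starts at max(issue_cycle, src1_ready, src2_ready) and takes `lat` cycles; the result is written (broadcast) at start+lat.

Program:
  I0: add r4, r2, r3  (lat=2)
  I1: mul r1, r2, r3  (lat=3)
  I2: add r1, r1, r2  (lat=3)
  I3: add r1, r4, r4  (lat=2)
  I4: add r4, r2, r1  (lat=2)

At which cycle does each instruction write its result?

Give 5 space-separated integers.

Answer: 3 5 8 6 8

Derivation:
I0 add r4: issue@1 deps=(None,None) exec_start@1 write@3
I1 mul r1: issue@2 deps=(None,None) exec_start@2 write@5
I2 add r1: issue@3 deps=(1,None) exec_start@5 write@8
I3 add r1: issue@4 deps=(0,0) exec_start@4 write@6
I4 add r4: issue@5 deps=(None,3) exec_start@6 write@8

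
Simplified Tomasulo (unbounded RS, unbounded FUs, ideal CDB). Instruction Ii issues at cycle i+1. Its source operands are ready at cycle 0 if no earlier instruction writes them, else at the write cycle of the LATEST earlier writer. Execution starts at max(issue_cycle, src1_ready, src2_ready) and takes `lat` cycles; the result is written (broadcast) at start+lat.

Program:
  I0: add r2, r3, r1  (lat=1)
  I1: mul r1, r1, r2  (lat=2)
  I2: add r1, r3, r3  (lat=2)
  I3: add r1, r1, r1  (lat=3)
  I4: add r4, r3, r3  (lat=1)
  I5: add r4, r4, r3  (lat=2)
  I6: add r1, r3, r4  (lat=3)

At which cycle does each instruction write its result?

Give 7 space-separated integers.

I0 add r2: issue@1 deps=(None,None) exec_start@1 write@2
I1 mul r1: issue@2 deps=(None,0) exec_start@2 write@4
I2 add r1: issue@3 deps=(None,None) exec_start@3 write@5
I3 add r1: issue@4 deps=(2,2) exec_start@5 write@8
I4 add r4: issue@5 deps=(None,None) exec_start@5 write@6
I5 add r4: issue@6 deps=(4,None) exec_start@6 write@8
I6 add r1: issue@7 deps=(None,5) exec_start@8 write@11

Answer: 2 4 5 8 6 8 11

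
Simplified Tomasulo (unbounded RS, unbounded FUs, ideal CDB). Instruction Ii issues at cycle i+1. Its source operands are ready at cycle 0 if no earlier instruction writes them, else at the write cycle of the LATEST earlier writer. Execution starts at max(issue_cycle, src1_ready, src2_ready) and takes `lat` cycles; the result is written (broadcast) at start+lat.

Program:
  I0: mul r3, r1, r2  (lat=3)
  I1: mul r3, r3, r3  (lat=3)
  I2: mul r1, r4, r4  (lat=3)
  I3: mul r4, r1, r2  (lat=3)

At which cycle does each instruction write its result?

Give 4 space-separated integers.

I0 mul r3: issue@1 deps=(None,None) exec_start@1 write@4
I1 mul r3: issue@2 deps=(0,0) exec_start@4 write@7
I2 mul r1: issue@3 deps=(None,None) exec_start@3 write@6
I3 mul r4: issue@4 deps=(2,None) exec_start@6 write@9

Answer: 4 7 6 9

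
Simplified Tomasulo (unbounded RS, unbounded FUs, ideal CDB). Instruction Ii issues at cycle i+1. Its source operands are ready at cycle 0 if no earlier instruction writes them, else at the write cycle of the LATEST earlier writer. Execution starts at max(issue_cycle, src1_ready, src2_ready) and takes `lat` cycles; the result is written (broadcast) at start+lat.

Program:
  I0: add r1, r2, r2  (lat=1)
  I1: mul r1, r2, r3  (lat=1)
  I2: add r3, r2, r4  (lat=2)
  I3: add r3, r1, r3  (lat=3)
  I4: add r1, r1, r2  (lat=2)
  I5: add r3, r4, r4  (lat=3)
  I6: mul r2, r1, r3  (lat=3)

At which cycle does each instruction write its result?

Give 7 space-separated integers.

I0 add r1: issue@1 deps=(None,None) exec_start@1 write@2
I1 mul r1: issue@2 deps=(None,None) exec_start@2 write@3
I2 add r3: issue@3 deps=(None,None) exec_start@3 write@5
I3 add r3: issue@4 deps=(1,2) exec_start@5 write@8
I4 add r1: issue@5 deps=(1,None) exec_start@5 write@7
I5 add r3: issue@6 deps=(None,None) exec_start@6 write@9
I6 mul r2: issue@7 deps=(4,5) exec_start@9 write@12

Answer: 2 3 5 8 7 9 12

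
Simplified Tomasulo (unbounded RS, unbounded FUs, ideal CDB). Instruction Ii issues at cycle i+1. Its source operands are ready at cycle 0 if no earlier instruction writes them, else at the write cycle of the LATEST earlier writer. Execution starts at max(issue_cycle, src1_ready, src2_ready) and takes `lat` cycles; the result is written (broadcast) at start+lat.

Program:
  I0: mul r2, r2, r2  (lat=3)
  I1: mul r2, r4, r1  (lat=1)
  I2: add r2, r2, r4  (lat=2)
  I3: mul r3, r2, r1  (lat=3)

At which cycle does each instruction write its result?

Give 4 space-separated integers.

I0 mul r2: issue@1 deps=(None,None) exec_start@1 write@4
I1 mul r2: issue@2 deps=(None,None) exec_start@2 write@3
I2 add r2: issue@3 deps=(1,None) exec_start@3 write@5
I3 mul r3: issue@4 deps=(2,None) exec_start@5 write@8

Answer: 4 3 5 8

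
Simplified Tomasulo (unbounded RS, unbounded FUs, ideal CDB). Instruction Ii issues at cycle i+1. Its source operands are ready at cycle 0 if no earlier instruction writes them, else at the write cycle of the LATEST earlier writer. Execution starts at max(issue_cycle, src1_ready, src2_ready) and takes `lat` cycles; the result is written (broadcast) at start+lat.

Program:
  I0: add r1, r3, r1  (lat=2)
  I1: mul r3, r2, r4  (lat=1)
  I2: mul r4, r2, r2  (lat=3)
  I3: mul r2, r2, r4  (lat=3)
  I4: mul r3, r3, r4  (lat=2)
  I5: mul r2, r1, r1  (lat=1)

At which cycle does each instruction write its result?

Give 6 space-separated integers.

Answer: 3 3 6 9 8 7

Derivation:
I0 add r1: issue@1 deps=(None,None) exec_start@1 write@3
I1 mul r3: issue@2 deps=(None,None) exec_start@2 write@3
I2 mul r4: issue@3 deps=(None,None) exec_start@3 write@6
I3 mul r2: issue@4 deps=(None,2) exec_start@6 write@9
I4 mul r3: issue@5 deps=(1,2) exec_start@6 write@8
I5 mul r2: issue@6 deps=(0,0) exec_start@6 write@7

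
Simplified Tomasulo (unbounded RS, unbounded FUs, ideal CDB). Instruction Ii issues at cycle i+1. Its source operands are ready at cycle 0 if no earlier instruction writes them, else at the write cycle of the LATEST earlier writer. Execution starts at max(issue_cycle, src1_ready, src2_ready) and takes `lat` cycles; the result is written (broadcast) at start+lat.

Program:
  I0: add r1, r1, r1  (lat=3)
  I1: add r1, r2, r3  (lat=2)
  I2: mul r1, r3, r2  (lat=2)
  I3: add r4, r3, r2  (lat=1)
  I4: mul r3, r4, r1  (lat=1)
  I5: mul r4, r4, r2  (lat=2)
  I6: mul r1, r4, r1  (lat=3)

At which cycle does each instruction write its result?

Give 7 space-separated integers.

I0 add r1: issue@1 deps=(None,None) exec_start@1 write@4
I1 add r1: issue@2 deps=(None,None) exec_start@2 write@4
I2 mul r1: issue@3 deps=(None,None) exec_start@3 write@5
I3 add r4: issue@4 deps=(None,None) exec_start@4 write@5
I4 mul r3: issue@5 deps=(3,2) exec_start@5 write@6
I5 mul r4: issue@6 deps=(3,None) exec_start@6 write@8
I6 mul r1: issue@7 deps=(5,2) exec_start@8 write@11

Answer: 4 4 5 5 6 8 11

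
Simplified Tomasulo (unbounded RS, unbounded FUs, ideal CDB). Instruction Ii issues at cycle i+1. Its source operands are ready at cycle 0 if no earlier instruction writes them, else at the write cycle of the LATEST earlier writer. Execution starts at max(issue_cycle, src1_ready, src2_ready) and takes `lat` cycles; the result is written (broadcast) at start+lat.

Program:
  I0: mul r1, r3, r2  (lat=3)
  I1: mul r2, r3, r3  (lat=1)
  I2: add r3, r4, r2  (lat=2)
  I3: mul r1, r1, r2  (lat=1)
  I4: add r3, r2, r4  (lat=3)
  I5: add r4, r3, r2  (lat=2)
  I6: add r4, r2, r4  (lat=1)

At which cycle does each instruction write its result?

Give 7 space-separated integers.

I0 mul r1: issue@1 deps=(None,None) exec_start@1 write@4
I1 mul r2: issue@2 deps=(None,None) exec_start@2 write@3
I2 add r3: issue@3 deps=(None,1) exec_start@3 write@5
I3 mul r1: issue@4 deps=(0,1) exec_start@4 write@5
I4 add r3: issue@5 deps=(1,None) exec_start@5 write@8
I5 add r4: issue@6 deps=(4,1) exec_start@8 write@10
I6 add r4: issue@7 deps=(1,5) exec_start@10 write@11

Answer: 4 3 5 5 8 10 11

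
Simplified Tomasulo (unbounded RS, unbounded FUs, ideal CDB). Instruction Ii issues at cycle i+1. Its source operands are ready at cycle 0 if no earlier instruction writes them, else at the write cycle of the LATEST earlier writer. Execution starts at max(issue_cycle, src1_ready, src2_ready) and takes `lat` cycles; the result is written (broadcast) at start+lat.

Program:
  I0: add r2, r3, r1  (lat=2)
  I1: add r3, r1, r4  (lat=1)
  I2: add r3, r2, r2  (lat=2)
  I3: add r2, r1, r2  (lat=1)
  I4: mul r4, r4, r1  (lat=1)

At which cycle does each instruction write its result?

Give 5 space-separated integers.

I0 add r2: issue@1 deps=(None,None) exec_start@1 write@3
I1 add r3: issue@2 deps=(None,None) exec_start@2 write@3
I2 add r3: issue@3 deps=(0,0) exec_start@3 write@5
I3 add r2: issue@4 deps=(None,0) exec_start@4 write@5
I4 mul r4: issue@5 deps=(None,None) exec_start@5 write@6

Answer: 3 3 5 5 6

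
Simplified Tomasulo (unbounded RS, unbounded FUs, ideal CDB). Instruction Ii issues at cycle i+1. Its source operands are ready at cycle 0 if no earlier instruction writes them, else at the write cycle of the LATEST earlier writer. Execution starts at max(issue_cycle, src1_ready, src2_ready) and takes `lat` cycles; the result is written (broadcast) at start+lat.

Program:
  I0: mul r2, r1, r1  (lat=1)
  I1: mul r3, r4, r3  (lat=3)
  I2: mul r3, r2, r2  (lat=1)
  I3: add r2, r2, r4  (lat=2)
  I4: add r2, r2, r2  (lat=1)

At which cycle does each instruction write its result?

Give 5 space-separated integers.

I0 mul r2: issue@1 deps=(None,None) exec_start@1 write@2
I1 mul r3: issue@2 deps=(None,None) exec_start@2 write@5
I2 mul r3: issue@3 deps=(0,0) exec_start@3 write@4
I3 add r2: issue@4 deps=(0,None) exec_start@4 write@6
I4 add r2: issue@5 deps=(3,3) exec_start@6 write@7

Answer: 2 5 4 6 7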